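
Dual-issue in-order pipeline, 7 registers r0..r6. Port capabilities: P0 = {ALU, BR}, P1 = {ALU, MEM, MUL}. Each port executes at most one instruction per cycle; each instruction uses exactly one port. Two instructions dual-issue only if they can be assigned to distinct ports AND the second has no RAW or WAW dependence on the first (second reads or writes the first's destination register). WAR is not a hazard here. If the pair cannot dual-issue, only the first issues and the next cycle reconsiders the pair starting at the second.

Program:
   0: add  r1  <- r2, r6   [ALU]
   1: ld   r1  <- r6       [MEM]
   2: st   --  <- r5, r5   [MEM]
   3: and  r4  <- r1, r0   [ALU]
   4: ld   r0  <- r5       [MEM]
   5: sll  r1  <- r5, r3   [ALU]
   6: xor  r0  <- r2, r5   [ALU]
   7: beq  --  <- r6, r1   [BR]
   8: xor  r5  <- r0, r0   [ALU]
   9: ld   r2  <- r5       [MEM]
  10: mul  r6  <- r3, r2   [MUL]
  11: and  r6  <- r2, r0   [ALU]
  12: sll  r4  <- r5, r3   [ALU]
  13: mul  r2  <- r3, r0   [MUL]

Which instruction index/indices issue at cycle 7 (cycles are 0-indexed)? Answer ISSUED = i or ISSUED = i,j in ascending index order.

c0: i0 add.ALU  WAW r1
c1: i1 ld.MEM  no-port MEM/MEM
c2: i2/i3 st.MEM and.ALU  2-wide
c3: i4/i5 ld.MEM sll.ALU  2-wide
c4: i6/i7 xor.ALU beq.BR  2-wide
c5: i8 xor.ALU  RAW r5
c6: i9 ld.MEM  no-port MEM/MUL
c7: i10 mul.MUL  WAW r6
c8: i11/i12 and.ALU sll.ALU  2-wide
c9: i13 mul.MUL  tail

ISSUED = 10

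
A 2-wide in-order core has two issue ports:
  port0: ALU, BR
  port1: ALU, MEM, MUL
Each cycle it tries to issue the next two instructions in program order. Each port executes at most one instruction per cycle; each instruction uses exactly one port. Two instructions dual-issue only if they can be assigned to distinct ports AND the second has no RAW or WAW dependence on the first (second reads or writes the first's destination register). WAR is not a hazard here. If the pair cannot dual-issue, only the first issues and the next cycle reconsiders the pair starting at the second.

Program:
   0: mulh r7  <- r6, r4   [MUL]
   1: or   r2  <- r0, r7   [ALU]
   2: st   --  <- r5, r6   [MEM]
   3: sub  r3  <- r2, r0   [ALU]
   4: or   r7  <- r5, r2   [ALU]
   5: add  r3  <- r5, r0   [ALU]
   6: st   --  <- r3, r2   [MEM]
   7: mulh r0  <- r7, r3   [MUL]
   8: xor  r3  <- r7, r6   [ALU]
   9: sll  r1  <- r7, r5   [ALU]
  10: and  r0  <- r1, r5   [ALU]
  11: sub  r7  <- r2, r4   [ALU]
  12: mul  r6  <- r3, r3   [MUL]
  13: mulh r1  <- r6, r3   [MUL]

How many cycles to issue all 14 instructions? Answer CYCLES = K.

#0 head=0: mulh.MUL i0 RAW r7
#1 head=1: or.ALU/st.MEM i1/i2 dual
#2 head=3: sub.ALU/or.ALU i3/i4 dual
#3 head=5: add.ALU i5 RAW r3
#4 head=6: st.MEM i6 no-port MEM/MUL
#5 head=7: mulh.MUL/xor.ALU i7/i8 dual
#6 head=9: sll.ALU i9 RAW r1
#7 head=10: and.ALU/sub.ALU i10/i11 dual
#8 head=12: mul.MUL i12 no-port MUL/MUL
#9 head=13: mulh.MUL i13 tail

CYCLES = 10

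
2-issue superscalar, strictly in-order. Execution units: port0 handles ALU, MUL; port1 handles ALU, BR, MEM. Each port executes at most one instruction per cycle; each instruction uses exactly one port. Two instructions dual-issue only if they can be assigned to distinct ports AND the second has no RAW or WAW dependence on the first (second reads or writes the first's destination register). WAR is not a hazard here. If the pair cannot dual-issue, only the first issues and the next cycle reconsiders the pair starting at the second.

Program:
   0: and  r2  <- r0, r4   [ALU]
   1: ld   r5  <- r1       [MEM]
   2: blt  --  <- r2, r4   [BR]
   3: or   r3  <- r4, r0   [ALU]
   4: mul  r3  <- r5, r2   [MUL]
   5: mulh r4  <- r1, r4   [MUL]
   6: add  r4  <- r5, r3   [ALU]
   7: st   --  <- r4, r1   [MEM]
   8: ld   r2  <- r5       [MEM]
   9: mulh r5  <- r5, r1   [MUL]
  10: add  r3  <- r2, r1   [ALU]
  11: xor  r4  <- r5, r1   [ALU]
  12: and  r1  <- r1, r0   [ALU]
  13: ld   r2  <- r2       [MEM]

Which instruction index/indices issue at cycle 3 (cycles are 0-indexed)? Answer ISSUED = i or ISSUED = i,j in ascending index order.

ISSUED = 5

[0] i0&i1  and;ld  -- pair
[1] i2&i3  blt;or  -- pair
[2] i4  mul  -- no-port MUL/MUL
[3] i5  mulh  -- WAW r4
[4] i6  add  -- RAW r4
[5] i7  st  -- no-port MEM/MEM
[6] i8&i9  ld;mulh  -- pair
[7] i10&i11  add;xor  -- pair
[8] i12&i13  and;ld  -- pair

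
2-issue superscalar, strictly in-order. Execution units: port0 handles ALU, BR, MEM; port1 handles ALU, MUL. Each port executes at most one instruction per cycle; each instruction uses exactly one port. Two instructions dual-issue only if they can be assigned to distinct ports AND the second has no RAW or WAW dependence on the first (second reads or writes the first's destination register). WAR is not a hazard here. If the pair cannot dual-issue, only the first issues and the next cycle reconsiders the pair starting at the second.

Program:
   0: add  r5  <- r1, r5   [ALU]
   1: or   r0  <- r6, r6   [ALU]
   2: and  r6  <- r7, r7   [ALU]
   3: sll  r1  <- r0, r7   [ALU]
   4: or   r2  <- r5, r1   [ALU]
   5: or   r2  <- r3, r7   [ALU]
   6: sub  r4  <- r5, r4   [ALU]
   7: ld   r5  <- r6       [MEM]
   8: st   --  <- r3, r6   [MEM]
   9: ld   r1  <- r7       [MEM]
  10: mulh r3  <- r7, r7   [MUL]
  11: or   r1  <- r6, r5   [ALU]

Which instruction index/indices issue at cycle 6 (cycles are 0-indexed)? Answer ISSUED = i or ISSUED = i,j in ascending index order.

ISSUED = 9,10

[0] i0,i1  add.ALU/or.ALU  -- dual
[1] i2,i3  and.ALU/sll.ALU  -- dual
[2] i4  or.ALU  -- WAW r2
[3] i5,i6  or.ALU/sub.ALU  -- dual
[4] i7  ld.MEM  -- no-port MEM/MEM
[5] i8  st.MEM  -- no-port MEM/MEM
[6] i9,i10  ld.MEM/mulh.MUL  -- dual
[7] i11  or.ALU  -- tail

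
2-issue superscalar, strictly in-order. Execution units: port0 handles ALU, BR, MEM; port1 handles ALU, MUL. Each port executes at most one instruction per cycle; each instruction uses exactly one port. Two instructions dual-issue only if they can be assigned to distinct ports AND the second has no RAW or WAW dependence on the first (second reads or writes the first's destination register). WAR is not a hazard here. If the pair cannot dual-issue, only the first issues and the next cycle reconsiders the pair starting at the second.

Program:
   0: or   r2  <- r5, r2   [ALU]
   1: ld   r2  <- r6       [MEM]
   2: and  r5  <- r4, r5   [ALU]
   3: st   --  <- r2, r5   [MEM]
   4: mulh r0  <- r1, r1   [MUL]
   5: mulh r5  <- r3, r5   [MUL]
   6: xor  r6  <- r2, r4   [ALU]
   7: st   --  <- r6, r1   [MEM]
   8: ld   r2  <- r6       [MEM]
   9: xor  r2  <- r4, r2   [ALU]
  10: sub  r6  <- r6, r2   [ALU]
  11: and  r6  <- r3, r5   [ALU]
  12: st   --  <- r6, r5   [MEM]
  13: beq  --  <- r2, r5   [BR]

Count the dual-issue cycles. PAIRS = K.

PAIRS = 3

[0] i0  or  -- WAW r2
[1] i1&i2  ld and  -- 2-wide
[2] i3&i4  st mulh  -- 2-wide
[3] i5&i6  mulh xor  -- 2-wide
[4] i7  st  -- no-port MEM/MEM
[5] i8  ld  -- RAW+WAW r2
[6] i9  xor  -- RAW r2
[7] i10  sub  -- WAW r6
[8] i11  and  -- RAW r6
[9] i12  st  -- no-port MEM/BR
[10] i13  beq  -- tail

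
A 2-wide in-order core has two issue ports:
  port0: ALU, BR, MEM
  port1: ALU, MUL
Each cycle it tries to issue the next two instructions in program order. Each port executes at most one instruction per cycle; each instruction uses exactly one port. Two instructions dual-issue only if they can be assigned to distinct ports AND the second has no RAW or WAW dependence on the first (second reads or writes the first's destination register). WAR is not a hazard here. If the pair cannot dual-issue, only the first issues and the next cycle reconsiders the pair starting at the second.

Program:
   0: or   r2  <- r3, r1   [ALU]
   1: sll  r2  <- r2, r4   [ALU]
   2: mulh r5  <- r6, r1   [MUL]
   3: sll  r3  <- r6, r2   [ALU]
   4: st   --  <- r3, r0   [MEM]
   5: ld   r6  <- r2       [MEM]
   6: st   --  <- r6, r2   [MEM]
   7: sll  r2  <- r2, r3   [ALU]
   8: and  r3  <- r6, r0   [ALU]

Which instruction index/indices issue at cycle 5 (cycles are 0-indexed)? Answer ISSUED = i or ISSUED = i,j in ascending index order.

ISSUED = 6,7

0. or.ALU @i0  | RAW+WAW r2
1. sll.ALU;mulh.MUL @i1&i2  | dual
2. sll.ALU @i3  | RAW r3
3. st.MEM @i4  | no-port MEM/MEM
4. ld.MEM @i5  | no-port MEM/MEM
5. st.MEM;sll.ALU @i6&i7  | dual
6. and.ALU @i8  | tail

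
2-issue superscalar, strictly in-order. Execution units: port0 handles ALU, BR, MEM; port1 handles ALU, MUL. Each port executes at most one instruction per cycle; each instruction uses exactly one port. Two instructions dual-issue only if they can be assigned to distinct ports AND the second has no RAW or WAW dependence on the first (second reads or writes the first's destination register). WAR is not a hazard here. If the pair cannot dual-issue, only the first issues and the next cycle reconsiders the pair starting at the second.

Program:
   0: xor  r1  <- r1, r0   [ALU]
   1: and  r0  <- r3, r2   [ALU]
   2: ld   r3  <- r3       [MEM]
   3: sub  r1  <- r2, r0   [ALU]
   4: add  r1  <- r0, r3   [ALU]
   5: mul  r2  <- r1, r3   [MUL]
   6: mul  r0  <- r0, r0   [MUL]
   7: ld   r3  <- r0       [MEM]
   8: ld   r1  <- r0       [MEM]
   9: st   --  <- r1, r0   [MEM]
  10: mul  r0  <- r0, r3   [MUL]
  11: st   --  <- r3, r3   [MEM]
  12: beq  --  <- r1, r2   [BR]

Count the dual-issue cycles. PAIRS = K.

PAIRS = 3

0. xor.ALU/and.ALU @i0&i1  | pair
1. ld.MEM/sub.ALU @i2&i3  | pair
2. add.ALU @i4  | RAW r1
3. mul.MUL @i5  | no-port MUL/MUL
4. mul.MUL @i6  | RAW r0
5. ld.MEM @i7  | no-port MEM/MEM
6. ld.MEM @i8  | no-port MEM/MEM
7. st.MEM/mul.MUL @i9&i10  | pair
8. st.MEM @i11  | no-port MEM/BR
9. beq.BR @i12  | tail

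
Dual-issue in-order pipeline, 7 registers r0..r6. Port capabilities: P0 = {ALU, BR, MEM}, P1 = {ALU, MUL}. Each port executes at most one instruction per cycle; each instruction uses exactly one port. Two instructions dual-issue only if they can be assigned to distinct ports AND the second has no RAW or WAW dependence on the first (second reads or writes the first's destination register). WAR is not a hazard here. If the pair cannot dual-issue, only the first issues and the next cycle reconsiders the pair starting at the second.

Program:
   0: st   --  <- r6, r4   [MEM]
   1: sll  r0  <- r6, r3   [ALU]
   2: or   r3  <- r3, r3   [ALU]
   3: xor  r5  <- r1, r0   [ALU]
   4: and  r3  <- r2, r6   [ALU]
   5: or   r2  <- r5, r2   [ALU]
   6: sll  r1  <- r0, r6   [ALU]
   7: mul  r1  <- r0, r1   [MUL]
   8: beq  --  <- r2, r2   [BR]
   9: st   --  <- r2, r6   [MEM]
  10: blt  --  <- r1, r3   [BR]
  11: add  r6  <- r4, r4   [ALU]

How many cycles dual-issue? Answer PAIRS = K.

PAIRS = 5

0. st.MEM+sll.ALU @i0+i1  | pair
1. or.ALU+xor.ALU @i2+i3  | pair
2. and.ALU+or.ALU @i4+i5  | pair
3. sll.ALU @i6  | RAW+WAW r1
4. mul.MUL+beq.BR @i7+i8  | pair
5. st.MEM @i9  | no-port MEM/BR
6. blt.BR+add.ALU @i10+i11  | pair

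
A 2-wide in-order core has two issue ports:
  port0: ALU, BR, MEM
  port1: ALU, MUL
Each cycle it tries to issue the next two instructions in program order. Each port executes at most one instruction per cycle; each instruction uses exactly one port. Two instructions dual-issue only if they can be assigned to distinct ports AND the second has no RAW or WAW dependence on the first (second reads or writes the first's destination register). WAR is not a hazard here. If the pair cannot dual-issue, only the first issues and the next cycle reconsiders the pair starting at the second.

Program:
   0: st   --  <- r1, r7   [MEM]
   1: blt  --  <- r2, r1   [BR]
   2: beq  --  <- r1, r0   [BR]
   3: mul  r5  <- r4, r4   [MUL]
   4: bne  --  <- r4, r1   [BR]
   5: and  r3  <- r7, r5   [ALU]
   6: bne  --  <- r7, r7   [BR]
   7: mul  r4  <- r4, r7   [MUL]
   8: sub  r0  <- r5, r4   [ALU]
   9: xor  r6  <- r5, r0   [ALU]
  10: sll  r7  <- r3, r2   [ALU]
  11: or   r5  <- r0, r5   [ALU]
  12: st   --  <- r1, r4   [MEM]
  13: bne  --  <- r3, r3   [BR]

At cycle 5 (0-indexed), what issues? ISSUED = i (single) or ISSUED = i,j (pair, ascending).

ISSUED = 8

[0] i0  st.MEM  -- no-port MEM/BR
[1] i1  blt.BR  -- no-port BR/BR
[2] i2,i3  beq.BR mul.MUL  -- 2-wide
[3] i4,i5  bne.BR and.ALU  -- 2-wide
[4] i6,i7  bne.BR mul.MUL  -- 2-wide
[5] i8  sub.ALU  -- RAW r0
[6] i9,i10  xor.ALU sll.ALU  -- 2-wide
[7] i11,i12  or.ALU st.MEM  -- 2-wide
[8] i13  bne.BR  -- tail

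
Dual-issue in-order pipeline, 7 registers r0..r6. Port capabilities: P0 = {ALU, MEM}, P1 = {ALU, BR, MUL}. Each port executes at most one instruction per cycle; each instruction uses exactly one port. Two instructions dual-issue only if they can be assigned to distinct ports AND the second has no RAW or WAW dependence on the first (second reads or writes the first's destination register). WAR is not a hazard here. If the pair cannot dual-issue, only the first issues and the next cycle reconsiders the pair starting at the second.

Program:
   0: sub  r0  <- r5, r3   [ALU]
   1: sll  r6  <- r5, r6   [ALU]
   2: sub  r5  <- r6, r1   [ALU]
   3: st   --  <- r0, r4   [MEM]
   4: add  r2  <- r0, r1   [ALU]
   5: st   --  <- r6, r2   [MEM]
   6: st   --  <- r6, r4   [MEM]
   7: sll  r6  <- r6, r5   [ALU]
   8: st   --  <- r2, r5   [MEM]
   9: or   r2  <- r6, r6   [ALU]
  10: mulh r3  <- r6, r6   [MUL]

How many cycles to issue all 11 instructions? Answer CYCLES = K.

CYCLES = 7

0. sub.ALU/sll.ALU @i0+i1  | 2-wide
1. sub.ALU/st.MEM @i2+i3  | 2-wide
2. add.ALU @i4  | RAW r2
3. st.MEM @i5  | no-port MEM/MEM
4. st.MEM/sll.ALU @i6+i7  | 2-wide
5. st.MEM/or.ALU @i8+i9  | 2-wide
6. mulh.MUL @i10  | tail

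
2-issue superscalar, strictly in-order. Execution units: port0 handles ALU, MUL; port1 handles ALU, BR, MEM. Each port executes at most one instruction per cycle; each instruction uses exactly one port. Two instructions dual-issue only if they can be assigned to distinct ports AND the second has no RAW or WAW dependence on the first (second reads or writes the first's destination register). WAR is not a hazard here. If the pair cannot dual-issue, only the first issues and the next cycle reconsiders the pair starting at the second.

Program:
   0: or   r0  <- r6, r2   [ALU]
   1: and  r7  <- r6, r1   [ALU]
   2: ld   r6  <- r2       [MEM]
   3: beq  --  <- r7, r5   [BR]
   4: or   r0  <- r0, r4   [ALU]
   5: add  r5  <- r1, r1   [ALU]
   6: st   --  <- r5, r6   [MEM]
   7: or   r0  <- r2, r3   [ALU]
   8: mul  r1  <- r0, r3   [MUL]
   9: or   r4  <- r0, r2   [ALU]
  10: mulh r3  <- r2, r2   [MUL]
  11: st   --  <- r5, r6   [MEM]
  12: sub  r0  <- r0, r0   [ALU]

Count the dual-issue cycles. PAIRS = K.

0. or.ALU and.ALU @i0+i1  | 2-wide
1. ld.MEM @i2  | no-port MEM/BR
2. beq.BR or.ALU @i3+i4  | 2-wide
3. add.ALU @i5  | RAW r5
4. st.MEM or.ALU @i6+i7  | 2-wide
5. mul.MUL or.ALU @i8+i9  | 2-wide
6. mulh.MUL st.MEM @i10+i11  | 2-wide
7. sub.ALU @i12  | tail

PAIRS = 5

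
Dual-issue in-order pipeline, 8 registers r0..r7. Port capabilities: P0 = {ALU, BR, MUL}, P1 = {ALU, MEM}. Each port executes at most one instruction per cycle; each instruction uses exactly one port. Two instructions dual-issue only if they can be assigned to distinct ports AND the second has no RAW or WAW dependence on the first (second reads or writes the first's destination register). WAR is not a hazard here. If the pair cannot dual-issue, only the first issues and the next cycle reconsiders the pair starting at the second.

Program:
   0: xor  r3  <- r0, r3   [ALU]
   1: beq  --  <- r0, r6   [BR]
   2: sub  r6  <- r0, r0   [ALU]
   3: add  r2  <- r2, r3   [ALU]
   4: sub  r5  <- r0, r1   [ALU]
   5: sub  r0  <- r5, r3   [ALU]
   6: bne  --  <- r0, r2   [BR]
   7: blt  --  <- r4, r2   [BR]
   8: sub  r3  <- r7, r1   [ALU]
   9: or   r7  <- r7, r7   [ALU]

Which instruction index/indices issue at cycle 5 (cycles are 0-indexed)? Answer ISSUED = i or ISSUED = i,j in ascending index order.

ISSUED = 7,8

0. xor/beq @i0,i1  | dual
1. sub/add @i2,i3  | dual
2. sub @i4  | RAW r5
3. sub @i5  | RAW r0
4. bne @i6  | no-port BR/BR
5. blt/sub @i7,i8  | dual
6. or @i9  | tail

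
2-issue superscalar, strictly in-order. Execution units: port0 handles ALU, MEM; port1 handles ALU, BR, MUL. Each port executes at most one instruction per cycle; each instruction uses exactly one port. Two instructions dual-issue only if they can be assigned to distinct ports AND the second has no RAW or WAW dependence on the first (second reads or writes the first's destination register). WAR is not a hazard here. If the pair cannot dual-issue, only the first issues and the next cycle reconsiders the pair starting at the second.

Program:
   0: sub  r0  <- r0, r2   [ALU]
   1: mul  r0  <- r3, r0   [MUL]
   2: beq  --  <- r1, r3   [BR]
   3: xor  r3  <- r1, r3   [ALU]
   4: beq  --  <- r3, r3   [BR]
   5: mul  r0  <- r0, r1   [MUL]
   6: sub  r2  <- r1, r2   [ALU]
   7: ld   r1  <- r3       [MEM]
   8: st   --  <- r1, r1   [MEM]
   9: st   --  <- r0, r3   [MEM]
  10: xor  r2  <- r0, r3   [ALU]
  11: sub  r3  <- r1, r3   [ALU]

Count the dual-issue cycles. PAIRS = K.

c0: i0 sub.ALU  RAW+WAW r0
c1: i1 mul.MUL  no-port MUL/BR
c2: i2&i3 beq.BR/xor.ALU  2-wide
c3: i4 beq.BR  no-port BR/MUL
c4: i5&i6 mul.MUL/sub.ALU  2-wide
c5: i7 ld.MEM  no-port MEM/MEM
c6: i8 st.MEM  no-port MEM/MEM
c7: i9&i10 st.MEM/xor.ALU  2-wide
c8: i11 sub.ALU  tail

PAIRS = 3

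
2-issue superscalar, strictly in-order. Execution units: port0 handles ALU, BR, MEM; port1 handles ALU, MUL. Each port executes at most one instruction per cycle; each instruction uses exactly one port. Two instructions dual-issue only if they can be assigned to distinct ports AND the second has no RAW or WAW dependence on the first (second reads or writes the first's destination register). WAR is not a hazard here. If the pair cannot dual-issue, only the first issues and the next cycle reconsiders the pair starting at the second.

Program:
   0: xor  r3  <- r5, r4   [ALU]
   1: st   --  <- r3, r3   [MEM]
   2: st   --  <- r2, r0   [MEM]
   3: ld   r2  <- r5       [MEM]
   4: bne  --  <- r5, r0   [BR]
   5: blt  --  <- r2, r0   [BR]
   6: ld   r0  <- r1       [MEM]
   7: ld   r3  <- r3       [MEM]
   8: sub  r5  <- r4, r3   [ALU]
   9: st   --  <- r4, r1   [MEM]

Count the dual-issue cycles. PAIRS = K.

#0 head=0: xor i0 RAW r3
#1 head=1: st i1 no-port MEM/MEM
#2 head=2: st i2 no-port MEM/MEM
#3 head=3: ld i3 no-port MEM/BR
#4 head=4: bne i4 no-port BR/BR
#5 head=5: blt i5 no-port BR/MEM
#6 head=6: ld i6 no-port MEM/MEM
#7 head=7: ld i7 RAW r3
#8 head=8: sub+st i8/i9 2-wide

PAIRS = 1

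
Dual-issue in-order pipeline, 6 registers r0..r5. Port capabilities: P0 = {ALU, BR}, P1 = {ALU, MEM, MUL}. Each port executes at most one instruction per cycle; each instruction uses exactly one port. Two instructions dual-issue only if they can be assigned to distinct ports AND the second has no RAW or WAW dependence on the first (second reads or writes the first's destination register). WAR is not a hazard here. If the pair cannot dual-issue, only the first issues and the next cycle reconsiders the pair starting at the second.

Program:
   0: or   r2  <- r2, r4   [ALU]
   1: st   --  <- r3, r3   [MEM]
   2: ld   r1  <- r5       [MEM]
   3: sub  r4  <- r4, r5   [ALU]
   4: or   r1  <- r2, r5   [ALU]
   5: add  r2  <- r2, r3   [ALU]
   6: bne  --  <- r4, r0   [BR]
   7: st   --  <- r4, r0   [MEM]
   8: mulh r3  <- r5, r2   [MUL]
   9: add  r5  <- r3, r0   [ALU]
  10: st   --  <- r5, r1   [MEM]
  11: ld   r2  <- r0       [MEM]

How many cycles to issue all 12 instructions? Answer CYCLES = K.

#0 head=0: or/st i0/i1 pair
#1 head=2: ld/sub i2/i3 pair
#2 head=4: or/add i4/i5 pair
#3 head=6: bne/st i6/i7 pair
#4 head=8: mulh i8 RAW r3
#5 head=9: add i9 RAW r5
#6 head=10: st i10 no-port MEM/MEM
#7 head=11: ld i11 tail

CYCLES = 8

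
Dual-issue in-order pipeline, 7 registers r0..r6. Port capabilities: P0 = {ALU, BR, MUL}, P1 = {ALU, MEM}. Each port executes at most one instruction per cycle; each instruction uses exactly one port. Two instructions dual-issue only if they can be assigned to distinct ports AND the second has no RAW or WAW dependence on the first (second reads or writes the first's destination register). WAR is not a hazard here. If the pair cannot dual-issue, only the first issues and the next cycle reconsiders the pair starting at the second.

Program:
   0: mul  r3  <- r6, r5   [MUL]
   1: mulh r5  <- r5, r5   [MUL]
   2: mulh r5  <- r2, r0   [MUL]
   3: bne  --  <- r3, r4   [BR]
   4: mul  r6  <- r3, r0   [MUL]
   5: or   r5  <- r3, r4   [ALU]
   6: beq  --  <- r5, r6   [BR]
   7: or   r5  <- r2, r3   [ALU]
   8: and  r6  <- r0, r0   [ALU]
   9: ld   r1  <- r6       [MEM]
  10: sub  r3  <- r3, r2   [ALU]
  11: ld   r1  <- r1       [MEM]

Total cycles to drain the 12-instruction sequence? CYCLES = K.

[0] i0  mul.MUL  -- no-port MUL/MUL
[1] i1  mulh.MUL  -- no-port MUL/MUL
[2] i2  mulh.MUL  -- no-port MUL/BR
[3] i3  bne.BR  -- no-port BR/MUL
[4] i4+i5  mul.MUL/or.ALU  -- dual
[5] i6+i7  beq.BR/or.ALU  -- dual
[6] i8  and.ALU  -- RAW r6
[7] i9+i10  ld.MEM/sub.ALU  -- dual
[8] i11  ld.MEM  -- tail

CYCLES = 9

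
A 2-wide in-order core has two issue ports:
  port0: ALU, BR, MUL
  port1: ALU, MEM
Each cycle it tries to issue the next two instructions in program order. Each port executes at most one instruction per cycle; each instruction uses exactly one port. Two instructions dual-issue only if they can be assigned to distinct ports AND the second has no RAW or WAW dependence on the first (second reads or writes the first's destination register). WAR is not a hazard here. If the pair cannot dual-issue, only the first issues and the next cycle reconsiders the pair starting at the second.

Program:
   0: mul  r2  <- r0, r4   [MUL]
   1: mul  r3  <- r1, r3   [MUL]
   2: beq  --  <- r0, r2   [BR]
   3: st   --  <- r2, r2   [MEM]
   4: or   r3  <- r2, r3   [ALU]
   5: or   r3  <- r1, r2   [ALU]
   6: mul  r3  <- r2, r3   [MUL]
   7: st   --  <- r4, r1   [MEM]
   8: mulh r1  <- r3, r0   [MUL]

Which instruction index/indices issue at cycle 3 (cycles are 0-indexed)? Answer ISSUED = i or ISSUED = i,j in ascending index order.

c0: i0 mul  no-port MUL/MUL
c1: i1 mul  no-port MUL/BR
c2: i2/i3 beq;st  2-wide
c3: i4 or  WAW r3
c4: i5 or  RAW+WAW r3
c5: i6/i7 mul;st  2-wide
c6: i8 mulh  tail

ISSUED = 4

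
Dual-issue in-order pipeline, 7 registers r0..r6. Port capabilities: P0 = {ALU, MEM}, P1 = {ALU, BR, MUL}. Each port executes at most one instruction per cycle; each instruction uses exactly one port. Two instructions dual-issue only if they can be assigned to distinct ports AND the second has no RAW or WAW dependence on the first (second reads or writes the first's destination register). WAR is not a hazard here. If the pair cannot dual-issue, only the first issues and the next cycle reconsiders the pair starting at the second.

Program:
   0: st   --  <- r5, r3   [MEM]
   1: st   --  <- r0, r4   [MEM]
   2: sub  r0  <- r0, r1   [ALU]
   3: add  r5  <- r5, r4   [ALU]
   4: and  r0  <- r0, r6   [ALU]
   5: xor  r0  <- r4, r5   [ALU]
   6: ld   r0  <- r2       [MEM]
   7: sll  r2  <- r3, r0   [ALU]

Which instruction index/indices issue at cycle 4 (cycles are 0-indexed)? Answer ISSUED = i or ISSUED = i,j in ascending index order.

ISSUED = 6

#0 head=0: st i0 no-port MEM/MEM
#1 head=1: st;sub i1/i2 2-wide
#2 head=3: add;and i3/i4 2-wide
#3 head=5: xor i5 WAW r0
#4 head=6: ld i6 RAW r0
#5 head=7: sll i7 tail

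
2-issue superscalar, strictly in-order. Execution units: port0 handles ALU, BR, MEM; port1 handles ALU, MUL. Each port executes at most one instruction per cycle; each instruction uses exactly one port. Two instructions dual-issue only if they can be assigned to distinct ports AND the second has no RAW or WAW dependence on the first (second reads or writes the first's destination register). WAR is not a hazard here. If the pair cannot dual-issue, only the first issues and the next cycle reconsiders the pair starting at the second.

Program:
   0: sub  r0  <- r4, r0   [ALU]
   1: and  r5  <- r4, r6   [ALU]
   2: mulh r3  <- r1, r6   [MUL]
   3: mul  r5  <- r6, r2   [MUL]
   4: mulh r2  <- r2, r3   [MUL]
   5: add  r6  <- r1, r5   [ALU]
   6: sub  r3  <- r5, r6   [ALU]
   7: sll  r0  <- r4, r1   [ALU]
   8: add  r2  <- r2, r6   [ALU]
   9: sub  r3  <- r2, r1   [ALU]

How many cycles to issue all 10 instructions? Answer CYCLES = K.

t=0 i0+i1:sub.ALU and.ALU ; 2-wide
t=1 i2:mulh.MUL ; no-port MUL/MUL
t=2 i3:mul.MUL ; no-port MUL/MUL
t=3 i4+i5:mulh.MUL add.ALU ; 2-wide
t=4 i6+i7:sub.ALU sll.ALU ; 2-wide
t=5 i8:add.ALU ; RAW r2
t=6 i9:sub.ALU ; tail

CYCLES = 7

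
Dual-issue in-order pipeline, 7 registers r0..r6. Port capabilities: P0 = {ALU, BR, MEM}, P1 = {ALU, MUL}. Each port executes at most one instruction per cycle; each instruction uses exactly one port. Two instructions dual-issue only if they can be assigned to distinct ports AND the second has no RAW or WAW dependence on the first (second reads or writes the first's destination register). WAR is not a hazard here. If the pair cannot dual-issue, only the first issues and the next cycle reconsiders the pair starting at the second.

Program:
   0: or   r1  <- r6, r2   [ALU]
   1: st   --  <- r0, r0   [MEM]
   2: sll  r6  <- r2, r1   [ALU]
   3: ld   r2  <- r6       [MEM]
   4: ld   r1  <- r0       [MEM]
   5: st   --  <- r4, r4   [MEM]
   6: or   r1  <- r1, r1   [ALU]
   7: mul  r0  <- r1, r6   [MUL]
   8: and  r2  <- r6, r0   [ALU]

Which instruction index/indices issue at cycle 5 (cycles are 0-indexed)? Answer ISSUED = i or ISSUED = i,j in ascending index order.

ISSUED = 7

0. or st @i0/i1  | dual
1. sll @i2  | RAW r6
2. ld @i3  | no-port MEM/MEM
3. ld @i4  | no-port MEM/MEM
4. st or @i5/i6  | dual
5. mul @i7  | RAW r0
6. and @i8  | tail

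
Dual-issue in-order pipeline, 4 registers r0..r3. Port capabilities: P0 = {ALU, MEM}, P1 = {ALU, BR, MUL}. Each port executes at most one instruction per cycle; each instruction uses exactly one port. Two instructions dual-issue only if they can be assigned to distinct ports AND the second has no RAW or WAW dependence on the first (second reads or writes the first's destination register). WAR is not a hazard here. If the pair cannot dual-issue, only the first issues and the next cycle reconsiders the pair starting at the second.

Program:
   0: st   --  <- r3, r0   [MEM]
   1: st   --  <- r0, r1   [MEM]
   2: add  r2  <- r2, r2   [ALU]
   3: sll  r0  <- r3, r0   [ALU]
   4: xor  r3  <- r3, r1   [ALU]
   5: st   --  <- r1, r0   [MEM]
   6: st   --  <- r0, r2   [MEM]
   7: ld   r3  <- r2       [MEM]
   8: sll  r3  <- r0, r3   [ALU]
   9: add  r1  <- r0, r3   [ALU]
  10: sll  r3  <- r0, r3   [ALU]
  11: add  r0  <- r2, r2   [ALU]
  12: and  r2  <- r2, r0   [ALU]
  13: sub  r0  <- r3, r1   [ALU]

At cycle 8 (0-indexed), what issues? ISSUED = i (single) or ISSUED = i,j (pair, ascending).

#0 head=0: st.MEM i0 no-port MEM/MEM
#1 head=1: st.MEM+add.ALU i1/i2 dual
#2 head=3: sll.ALU+xor.ALU i3/i4 dual
#3 head=5: st.MEM i5 no-port MEM/MEM
#4 head=6: st.MEM i6 no-port MEM/MEM
#5 head=7: ld.MEM i7 RAW+WAW r3
#6 head=8: sll.ALU i8 RAW r3
#7 head=9: add.ALU+sll.ALU i9/i10 dual
#8 head=11: add.ALU i11 RAW r0
#9 head=12: and.ALU+sub.ALU i12/i13 dual

ISSUED = 11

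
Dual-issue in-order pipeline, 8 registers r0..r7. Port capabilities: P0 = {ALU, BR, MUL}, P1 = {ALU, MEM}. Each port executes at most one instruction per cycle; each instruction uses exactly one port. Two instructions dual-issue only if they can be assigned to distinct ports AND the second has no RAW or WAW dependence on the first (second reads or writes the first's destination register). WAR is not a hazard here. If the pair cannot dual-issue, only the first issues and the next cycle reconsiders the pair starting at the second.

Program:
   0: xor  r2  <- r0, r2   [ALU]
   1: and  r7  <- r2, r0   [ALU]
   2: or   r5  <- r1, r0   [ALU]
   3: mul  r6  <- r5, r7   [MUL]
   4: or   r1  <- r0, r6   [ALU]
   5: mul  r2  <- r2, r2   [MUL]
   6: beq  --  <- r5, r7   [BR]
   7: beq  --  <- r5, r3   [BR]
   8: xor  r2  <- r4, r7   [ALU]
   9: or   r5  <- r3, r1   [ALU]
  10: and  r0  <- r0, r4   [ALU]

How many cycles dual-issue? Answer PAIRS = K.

PAIRS = 4

#0 head=0: xor.ALU i0 RAW r2
#1 head=1: and.ALU or.ALU i1+i2 2-wide
#2 head=3: mul.MUL i3 RAW r6
#3 head=4: or.ALU mul.MUL i4+i5 2-wide
#4 head=6: beq.BR i6 no-port BR/BR
#5 head=7: beq.BR xor.ALU i7+i8 2-wide
#6 head=9: or.ALU and.ALU i9+i10 2-wide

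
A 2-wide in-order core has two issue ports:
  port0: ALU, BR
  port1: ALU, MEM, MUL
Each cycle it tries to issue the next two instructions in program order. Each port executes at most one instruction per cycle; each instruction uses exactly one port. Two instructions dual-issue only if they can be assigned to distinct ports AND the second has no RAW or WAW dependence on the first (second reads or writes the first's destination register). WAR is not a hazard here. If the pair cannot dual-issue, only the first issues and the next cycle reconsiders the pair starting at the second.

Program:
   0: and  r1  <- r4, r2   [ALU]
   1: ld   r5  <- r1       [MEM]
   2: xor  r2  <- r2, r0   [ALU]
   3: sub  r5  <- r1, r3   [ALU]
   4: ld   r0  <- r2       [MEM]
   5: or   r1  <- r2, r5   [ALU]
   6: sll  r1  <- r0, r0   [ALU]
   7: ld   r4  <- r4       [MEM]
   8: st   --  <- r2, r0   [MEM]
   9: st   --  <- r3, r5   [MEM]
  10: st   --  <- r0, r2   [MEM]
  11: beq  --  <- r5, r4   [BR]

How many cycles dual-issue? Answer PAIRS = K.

c0: i0 and.ALU  RAW r1
c1: i1/i2 ld.MEM;xor.ALU  2-wide
c2: i3/i4 sub.ALU;ld.MEM  2-wide
c3: i5 or.ALU  WAW r1
c4: i6/i7 sll.ALU;ld.MEM  2-wide
c5: i8 st.MEM  no-port MEM/MEM
c6: i9 st.MEM  no-port MEM/MEM
c7: i10/i11 st.MEM;beq.BR  2-wide

PAIRS = 4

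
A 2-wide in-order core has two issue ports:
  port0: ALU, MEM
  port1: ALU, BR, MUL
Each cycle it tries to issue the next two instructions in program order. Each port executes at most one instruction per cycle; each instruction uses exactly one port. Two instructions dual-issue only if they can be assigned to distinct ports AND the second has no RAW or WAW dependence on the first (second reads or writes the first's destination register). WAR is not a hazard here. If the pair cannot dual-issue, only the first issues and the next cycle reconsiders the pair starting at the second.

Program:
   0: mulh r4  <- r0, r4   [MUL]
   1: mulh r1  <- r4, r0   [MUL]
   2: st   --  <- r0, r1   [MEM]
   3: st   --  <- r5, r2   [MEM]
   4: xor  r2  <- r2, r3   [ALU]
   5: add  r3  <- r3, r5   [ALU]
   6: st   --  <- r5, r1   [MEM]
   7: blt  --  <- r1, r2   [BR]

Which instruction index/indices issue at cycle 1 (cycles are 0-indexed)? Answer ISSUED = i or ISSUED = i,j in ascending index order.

#0 head=0: mulh i0 no-port MUL/MUL
#1 head=1: mulh i1 RAW r1
#2 head=2: st i2 no-port MEM/MEM
#3 head=3: st;xor i3/i4 pair
#4 head=5: add;st i5/i6 pair
#5 head=7: blt i7 tail

ISSUED = 1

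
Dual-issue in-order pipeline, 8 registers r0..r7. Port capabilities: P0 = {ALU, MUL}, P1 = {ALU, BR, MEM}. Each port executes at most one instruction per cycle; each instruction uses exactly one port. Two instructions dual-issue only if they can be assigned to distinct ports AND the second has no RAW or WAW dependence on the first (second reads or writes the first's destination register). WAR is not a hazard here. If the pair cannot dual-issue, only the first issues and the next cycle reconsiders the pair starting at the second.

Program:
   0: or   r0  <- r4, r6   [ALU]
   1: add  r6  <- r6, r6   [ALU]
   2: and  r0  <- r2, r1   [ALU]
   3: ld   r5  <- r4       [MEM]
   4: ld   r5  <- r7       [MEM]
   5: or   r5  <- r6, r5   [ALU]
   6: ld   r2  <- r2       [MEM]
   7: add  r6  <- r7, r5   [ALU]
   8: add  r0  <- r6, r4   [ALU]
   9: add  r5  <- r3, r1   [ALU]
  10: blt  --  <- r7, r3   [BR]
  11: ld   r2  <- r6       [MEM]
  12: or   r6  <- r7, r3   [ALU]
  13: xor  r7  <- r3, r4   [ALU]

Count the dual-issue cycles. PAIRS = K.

PAIRS = 5

0. or/add @i0+i1  | pair
1. and/ld @i2+i3  | pair
2. ld @i4  | RAW+WAW r5
3. or/ld @i5+i6  | pair
4. add @i7  | RAW r6
5. add/add @i8+i9  | pair
6. blt @i10  | no-port BR/MEM
7. ld/or @i11+i12  | pair
8. xor @i13  | tail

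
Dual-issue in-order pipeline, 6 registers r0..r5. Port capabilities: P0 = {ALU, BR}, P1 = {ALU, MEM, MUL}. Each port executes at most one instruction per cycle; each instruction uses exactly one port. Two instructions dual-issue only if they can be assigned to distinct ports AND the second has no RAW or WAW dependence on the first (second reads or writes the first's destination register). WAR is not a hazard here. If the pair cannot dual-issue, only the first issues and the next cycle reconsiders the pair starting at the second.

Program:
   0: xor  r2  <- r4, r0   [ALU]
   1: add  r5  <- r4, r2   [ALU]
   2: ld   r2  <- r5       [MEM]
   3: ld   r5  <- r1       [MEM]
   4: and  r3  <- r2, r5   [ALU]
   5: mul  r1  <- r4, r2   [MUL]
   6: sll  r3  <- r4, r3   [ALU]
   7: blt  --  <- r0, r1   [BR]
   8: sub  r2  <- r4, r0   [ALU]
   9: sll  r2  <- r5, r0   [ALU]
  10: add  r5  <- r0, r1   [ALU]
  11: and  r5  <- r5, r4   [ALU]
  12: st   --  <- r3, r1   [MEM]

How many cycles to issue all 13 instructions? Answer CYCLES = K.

[0] i0  xor  -- RAW r2
[1] i1  add  -- RAW r5
[2] i2  ld  -- no-port MEM/MEM
[3] i3  ld  -- RAW r5
[4] i4&i5  and/mul  -- 2-wide
[5] i6&i7  sll/blt  -- 2-wide
[6] i8  sub  -- WAW r2
[7] i9&i10  sll/add  -- 2-wide
[8] i11&i12  and/st  -- 2-wide

CYCLES = 9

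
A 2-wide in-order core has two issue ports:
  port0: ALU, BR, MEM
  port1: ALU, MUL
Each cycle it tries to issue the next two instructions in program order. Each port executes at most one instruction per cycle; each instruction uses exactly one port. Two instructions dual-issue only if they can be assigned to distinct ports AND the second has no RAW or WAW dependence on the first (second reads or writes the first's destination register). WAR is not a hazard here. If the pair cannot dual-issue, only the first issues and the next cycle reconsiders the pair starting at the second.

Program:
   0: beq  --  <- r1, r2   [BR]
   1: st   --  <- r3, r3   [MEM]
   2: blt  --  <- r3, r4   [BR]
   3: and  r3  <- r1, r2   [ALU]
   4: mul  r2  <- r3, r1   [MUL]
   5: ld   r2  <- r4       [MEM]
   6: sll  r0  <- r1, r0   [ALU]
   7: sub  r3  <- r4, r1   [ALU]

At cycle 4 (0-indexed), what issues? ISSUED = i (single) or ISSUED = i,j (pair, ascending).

t=0 i0:beq.BR ; no-port BR/MEM
t=1 i1:st.MEM ; no-port MEM/BR
t=2 i2+i3:blt.BR;and.ALU ; 2-wide
t=3 i4:mul.MUL ; WAW r2
t=4 i5+i6:ld.MEM;sll.ALU ; 2-wide
t=5 i7:sub.ALU ; tail

ISSUED = 5,6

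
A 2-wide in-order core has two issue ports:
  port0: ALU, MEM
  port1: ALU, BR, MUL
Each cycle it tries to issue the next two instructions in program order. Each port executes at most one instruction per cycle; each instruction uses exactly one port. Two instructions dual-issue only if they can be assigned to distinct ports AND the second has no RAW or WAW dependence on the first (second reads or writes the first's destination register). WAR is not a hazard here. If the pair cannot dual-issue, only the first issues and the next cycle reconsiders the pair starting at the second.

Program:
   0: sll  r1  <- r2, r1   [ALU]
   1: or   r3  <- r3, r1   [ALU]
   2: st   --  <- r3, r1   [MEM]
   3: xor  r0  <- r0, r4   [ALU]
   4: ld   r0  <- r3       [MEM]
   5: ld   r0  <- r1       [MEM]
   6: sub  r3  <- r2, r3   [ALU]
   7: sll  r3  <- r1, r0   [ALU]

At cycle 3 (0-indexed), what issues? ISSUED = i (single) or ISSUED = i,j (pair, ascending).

[0] i0  sll  -- RAW r1
[1] i1  or  -- RAW r3
[2] i2&i3  st;xor  -- pair
[3] i4  ld  -- no-port MEM/MEM
[4] i5&i6  ld;sub  -- pair
[5] i7  sll  -- tail

ISSUED = 4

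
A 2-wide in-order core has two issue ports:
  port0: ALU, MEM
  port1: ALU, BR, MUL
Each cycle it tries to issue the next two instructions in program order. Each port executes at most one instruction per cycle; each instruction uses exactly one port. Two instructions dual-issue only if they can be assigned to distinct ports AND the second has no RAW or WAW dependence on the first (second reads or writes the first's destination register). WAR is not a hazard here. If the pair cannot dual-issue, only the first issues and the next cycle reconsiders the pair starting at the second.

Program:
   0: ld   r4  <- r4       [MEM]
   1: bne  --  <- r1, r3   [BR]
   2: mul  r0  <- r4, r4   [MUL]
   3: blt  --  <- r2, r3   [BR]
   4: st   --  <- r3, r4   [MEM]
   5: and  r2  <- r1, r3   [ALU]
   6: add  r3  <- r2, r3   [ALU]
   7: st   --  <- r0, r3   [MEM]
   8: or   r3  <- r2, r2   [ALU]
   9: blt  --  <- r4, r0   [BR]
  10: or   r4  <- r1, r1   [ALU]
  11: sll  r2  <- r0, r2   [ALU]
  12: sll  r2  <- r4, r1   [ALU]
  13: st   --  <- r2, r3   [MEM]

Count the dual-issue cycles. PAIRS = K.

[0] i0+i1  ld bne  -- pair
[1] i2  mul  -- no-port MUL/BR
[2] i3+i4  blt st  -- pair
[3] i5  and  -- RAW r2
[4] i6  add  -- RAW r3
[5] i7+i8  st or  -- pair
[6] i9+i10  blt or  -- pair
[7] i11  sll  -- WAW r2
[8] i12  sll  -- RAW r2
[9] i13  st  -- tail

PAIRS = 4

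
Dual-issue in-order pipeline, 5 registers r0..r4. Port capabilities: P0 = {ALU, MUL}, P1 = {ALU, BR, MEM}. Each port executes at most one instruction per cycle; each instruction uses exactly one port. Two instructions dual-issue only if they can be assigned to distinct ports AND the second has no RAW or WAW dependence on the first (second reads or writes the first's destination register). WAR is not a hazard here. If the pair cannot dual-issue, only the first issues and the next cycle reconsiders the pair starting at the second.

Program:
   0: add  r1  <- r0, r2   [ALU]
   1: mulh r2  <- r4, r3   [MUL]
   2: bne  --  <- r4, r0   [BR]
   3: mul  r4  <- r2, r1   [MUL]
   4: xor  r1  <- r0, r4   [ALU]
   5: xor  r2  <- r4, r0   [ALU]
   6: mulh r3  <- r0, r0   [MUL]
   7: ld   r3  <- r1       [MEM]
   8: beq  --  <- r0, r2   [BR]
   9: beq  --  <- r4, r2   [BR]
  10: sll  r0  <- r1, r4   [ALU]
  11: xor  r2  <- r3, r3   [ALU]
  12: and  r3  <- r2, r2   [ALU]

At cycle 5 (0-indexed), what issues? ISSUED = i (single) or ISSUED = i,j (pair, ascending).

  cy0 -> i0+i1 (add.ALU+mulh.MUL) pair
  cy1 -> i2+i3 (bne.BR+mul.MUL) pair
  cy2 -> i4+i5 (xor.ALU+xor.ALU) pair
  cy3 -> i6 (mulh.MUL) WAW r3
  cy4 -> i7 (ld.MEM) no-port MEM/BR
  cy5 -> i8 (beq.BR) no-port BR/BR
  cy6 -> i9+i10 (beq.BR+sll.ALU) pair
  cy7 -> i11 (xor.ALU) RAW r2
  cy8 -> i12 (and.ALU) tail

ISSUED = 8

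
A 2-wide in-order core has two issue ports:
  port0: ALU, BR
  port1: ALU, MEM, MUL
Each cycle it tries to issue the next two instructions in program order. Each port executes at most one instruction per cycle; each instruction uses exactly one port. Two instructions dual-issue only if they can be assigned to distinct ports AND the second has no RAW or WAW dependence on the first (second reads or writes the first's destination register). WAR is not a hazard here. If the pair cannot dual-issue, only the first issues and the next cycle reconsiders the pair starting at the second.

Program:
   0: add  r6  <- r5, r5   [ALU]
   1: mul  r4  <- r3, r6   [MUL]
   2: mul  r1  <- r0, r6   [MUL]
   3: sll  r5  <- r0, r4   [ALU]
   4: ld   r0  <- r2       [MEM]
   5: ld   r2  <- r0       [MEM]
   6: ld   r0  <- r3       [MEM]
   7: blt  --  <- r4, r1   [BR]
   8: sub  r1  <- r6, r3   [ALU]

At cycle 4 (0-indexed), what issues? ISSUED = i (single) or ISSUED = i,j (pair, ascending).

ISSUED = 5

0. add.ALU @i0  | RAW r6
1. mul.MUL @i1  | no-port MUL/MUL
2. mul.MUL;sll.ALU @i2/i3  | pair
3. ld.MEM @i4  | no-port MEM/MEM
4. ld.MEM @i5  | no-port MEM/MEM
5. ld.MEM;blt.BR @i6/i7  | pair
6. sub.ALU @i8  | tail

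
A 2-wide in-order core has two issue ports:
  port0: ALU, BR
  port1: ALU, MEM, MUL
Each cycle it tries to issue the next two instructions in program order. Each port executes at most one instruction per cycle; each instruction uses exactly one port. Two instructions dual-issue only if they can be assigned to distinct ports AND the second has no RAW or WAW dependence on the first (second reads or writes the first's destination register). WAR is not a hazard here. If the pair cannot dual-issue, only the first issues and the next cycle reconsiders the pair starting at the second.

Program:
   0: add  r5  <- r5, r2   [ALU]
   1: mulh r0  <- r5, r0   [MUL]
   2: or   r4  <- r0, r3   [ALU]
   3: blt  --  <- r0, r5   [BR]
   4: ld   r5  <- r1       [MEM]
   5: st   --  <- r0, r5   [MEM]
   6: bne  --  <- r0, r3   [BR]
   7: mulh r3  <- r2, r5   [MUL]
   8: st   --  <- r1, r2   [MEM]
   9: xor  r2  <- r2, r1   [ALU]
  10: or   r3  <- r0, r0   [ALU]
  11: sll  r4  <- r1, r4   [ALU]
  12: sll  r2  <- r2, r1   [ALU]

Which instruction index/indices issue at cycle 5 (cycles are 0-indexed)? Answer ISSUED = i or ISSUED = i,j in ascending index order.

t=0 i0:add ; RAW r5
t=1 i1:mulh ; RAW r0
t=2 i2&i3:or blt ; pair
t=3 i4:ld ; no-port MEM/MEM
t=4 i5&i6:st bne ; pair
t=5 i7:mulh ; no-port MUL/MEM
t=6 i8&i9:st xor ; pair
t=7 i10&i11:or sll ; pair
t=8 i12:sll ; tail

ISSUED = 7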